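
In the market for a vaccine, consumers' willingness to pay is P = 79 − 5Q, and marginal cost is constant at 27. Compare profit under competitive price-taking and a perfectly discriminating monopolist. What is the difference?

Under competition P = MC = 27, so Q = (79 − 27)/5 = 10.4.
Profit = (27 − 27)·10.4 = 0.
Under first-degree price discrimination the firm charges each unit its demand price and produces up to where P = MC, i.e. Q = 10.4. Consumer surplus is zero; producer surplus equals total surplus.
PS equals the full surplus area, 270.4. Profit = 270.4 = 270.4.
Change in profit: 270.4 − 0 = 270.4.

Profit rises by 270.4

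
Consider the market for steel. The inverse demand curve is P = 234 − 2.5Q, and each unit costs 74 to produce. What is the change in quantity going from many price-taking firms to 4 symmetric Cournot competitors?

Q falls by 12.8

Perfect competition: P = MC = 74, so 234 − 2.5Q = 74 and Q = 64.
With 4 symmetric Cournot firms, each firm's FOC gives 234 − 12.5q = 74, so q = 12.8, Q = 4·12.8 = 51.2, and P = 106.
Change in quantity: 51.2 − 64 = −12.8.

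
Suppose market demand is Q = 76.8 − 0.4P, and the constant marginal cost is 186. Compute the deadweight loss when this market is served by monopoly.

DWL = 1.8

Inverting demand: P = 192 − 2.5Q.
Competitive firms price at marginal cost: P = 186, giving Q = 2.4.
The monopolist equates marginal revenue to marginal cost: 192 − 5Q = 186, so Q = 1.2. From demand, P = 189.
DWL is the triangle between Q = 1.2 and Q = 2.4: ½·(2.4 − 1.2)·(189 − 186) = 1.8.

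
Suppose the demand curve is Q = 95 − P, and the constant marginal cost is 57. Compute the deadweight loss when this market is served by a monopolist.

DWL = 180.5

Inverting demand: P = 95 − Q.
Competitive firms price at marginal cost: P = 57, giving Q = 38.
A monopolist chooses Q where MR = MC. MR = 95 − 2Q; setting this equal to 57 gives Q = 19 and P = 76.
DWL is the triangle between Q = 19 and Q = 38: ½·(38 − 19)·(76 − 57) = 180.5.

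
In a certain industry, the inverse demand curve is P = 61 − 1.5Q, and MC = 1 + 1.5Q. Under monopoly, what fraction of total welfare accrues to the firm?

PS/TS = 0.75

Monopoly sets MR = MC: 61 − 3Q = 1 + 1.5Q ⇒ Q = 40/3, P = 61 − 1.5·40/3 = 41.
CS = ½·(61 − 41)·40/3 = 400/3.
PS = P·Q − VC(Q) = 41·40/3 − (1·40/3 + ½·1.5·(40/3)²) = 400.
Share captured = PS/TS = 400/(1600/3) = 0.75.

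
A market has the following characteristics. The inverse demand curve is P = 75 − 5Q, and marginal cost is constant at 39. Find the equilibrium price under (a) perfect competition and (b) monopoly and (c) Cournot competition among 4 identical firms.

Competition: P = 39; Monopoly: P = 57; Cournot: P = 46.2

Perfect competition: P = MC = 39, so 75 − 5Q = 39 and Q = 7.2.
Monopoly sets MR = MC: 75 − 10Q = 39 ⇒ Q = 3.6, P = 75 − 5·3.6 = 57.
In a 4-firm Cournot equilibrium, symmetry and the first-order condition give q = (75 − 39)/(25) = 1.44. So Q = 5.76 and P = 46.2.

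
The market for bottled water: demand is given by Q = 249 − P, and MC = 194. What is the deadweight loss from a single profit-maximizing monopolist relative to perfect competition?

DWL = 378.125

Inverting demand: P = 249 − Q.
Competitive firms price at marginal cost: P = 194, giving Q = 55.
The monopolist equates marginal revenue to marginal cost: 249 − 2Q = 194, so Q = 27.5. From demand, P = 221.5.
DWL is the triangle between Q = 27.5 and Q = 55: ½·(55 − 27.5)·(221.5 − 194) = 378.125.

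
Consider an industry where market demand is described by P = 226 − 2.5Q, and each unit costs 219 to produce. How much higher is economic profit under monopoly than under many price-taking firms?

π rises by 4.9

Under competition P = MC = 219, so Q = (226 − 219)/2.5 = 2.8.
Profit = (219 − 219)·2.8 = 0.
The monopolist equates marginal revenue to marginal cost: 226 − 5Q = 219, so Q = 1.4. From demand, P = 222.5.
Profit = (222.5 − 219)·1.4 = 4.9.
Change in economic profit: 4.9 − 0 = 4.9.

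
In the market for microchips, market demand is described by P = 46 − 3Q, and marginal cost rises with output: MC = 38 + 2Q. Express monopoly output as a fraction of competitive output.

The monopolist equates marginal revenue to marginal cost: 46 − 6Q = 38 + 2Q, so Q = 1. From demand, P = 43.
Competitive equilibrium sets price equal to marginal cost: 46 − 3Q = 38 + 2Q, so Q = 1.6 and P = 41.2.
Ratio Q_m/Q_c = 1/1.6 = 0.625.

Q_m/Q_c = 0.625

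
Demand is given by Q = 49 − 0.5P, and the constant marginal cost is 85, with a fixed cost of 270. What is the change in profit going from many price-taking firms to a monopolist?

Inverting demand: P = 98 − 2Q.
Under competition P = MC = 85, so Q = (98 − 85)/2 = 6.5.
Profit = (85 − 85)·6.5 − 270 = −270.
The monopolist equates marginal revenue to marginal cost: 98 − 4Q = 85, so Q = 3.25. From demand, P = 91.5.
Profit = (91.5 − 85)·3.25 − 270 = −248.875.
Change in profit: −248.875 − −270 = 21.125.

Profit rises by 21.125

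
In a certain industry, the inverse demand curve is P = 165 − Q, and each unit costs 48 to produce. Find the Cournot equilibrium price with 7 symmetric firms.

With 7 symmetric Cournot firms, each firm's FOC gives 165 − 8q = 48, so q = 14.625, Q = 7·14.625 = 102.375, and P = 62.625.

P = 62.625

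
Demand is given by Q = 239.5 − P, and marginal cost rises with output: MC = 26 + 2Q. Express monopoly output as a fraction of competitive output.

Q_m/Q_c = 0.75

Inverting demand: P = 239.5 − Q.
The monopolist equates marginal revenue to marginal cost: 239.5 − 2Q = 26 + 2Q, so Q = 53.375. From demand, P = 186.125.
Competitive equilibrium sets price equal to marginal cost: 239.5 − Q = 26 + 2Q, so Q = 427/6 and P = 505/3.
Ratio Q_m/Q_c = 53.375/(427/6) = 0.75.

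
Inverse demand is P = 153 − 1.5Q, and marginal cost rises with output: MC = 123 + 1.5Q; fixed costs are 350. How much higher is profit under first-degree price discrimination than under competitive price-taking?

Under competition P = MC: 153 − 1.5Q = 123 + 1.5Q ⇒ Q = 10, P = 138.
Profit = 138·10 − (123·10 + ½·1.5·10²) − 350 = −275.
A perfectly discriminating monopolist sells every unit with P(Q) ≥ MC(Q), so output equals the competitive quantity Q = 10. Each buyer pays their reservation price, so CS = 0 and the firm captures all surplus.
PS equals the full surplus area, 150. Profit = 150 − 350 = −200.
Change in profit: −200 − −275 = 75.

Profit rises by 75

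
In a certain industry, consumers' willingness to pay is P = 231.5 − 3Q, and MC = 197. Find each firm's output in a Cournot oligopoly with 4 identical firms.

q_i = 2.3

Cournot with 4 identical firms: the symmetric best-response condition is 231.5 − 15q = 197. Each firm produces q = 2.3, total output Q = 9.2, price P = 203.9.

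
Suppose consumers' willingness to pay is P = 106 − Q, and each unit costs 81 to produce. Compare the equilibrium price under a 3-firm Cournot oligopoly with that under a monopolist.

In a 3-firm Cournot equilibrium, symmetry and the first-order condition give q = (106 − 81)/(4) = 6.25. So Q = 18.75 and P = 87.25.
A monopolist chooses Q where MR = MC. MR = 106 − 2Q; setting this equal to 81 gives Q = 12.5 and P = 93.5.

Cournot: P = 87.25; Monopoly: P = 93.5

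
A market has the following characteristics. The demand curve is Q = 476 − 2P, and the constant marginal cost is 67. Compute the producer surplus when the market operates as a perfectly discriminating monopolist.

PS = 29241

Inverting demand: P = 238 − 0.5Q.
A perfectly discriminating monopolist sells every unit with P(Q) ≥ MC(Q), so output equals the competitive quantity Q = 342. Each buyer pays their reservation price, so CS = 0 and the firm captures all surplus.
PS = ½·(238 − 67)·342 = 29241.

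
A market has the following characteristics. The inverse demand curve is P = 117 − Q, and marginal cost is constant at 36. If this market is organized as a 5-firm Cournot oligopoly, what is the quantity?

Q = 67.5

With 5 symmetric Cournot firms, each firm's FOC gives 117 − 6q = 36, so q = 13.5, Q = 5·13.5 = 67.5, and P = 49.5.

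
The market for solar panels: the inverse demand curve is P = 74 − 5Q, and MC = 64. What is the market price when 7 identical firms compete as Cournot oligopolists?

P = 65.25

In a 7-firm Cournot equilibrium, symmetry and the first-order condition give q = (74 − 64)/(40) = 0.25. So Q = 1.75 and P = 65.25.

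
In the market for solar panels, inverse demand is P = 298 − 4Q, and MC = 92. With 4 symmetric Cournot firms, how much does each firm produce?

q_i = 10.3

Cournot with 4 identical firms: the symmetric best-response condition is 298 − 20q = 92. Each firm produces q = 10.3, total output Q = 41.2, price P = 133.2.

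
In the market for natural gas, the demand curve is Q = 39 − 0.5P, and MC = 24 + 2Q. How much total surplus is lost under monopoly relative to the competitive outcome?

Inverting demand: P = 78 − 2Q.
Competitive equilibrium sets price equal to marginal cost: 78 − 2Q = 24 + 2Q, so Q = 13.5 and P = 51.
A monopolist chooses Q where MR = MC. MR = 78 − 4Q; setting this equal to 24 + 2Q gives Q = 9 and P = 60.
CS = ½·(78 − 51)·13.5 = 182.25; PS = (51·13.5 − 24·13.5 − ½·2·13.5²) = 182.25; TS = 364.5.
CS = ½·(78 − 60)·9 = 81; PS = (60·9 − 24·9 − ½·2·9²) = 243; TS = 324.
DWL = 364.5 − 324 = 40.5.

DWL = 40.5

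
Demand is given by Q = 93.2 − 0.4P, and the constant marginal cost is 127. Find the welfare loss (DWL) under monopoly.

DWL = 561.8

Inverting demand: P = 233 − 2.5Q.
Under competition P = MC = 127, so Q = (233 − 127)/2.5 = 42.4.
The monopolist equates marginal revenue to marginal cost: 233 − 5Q = 127, so Q = 21.2. From demand, P = 180.
DWL is the triangle between Q = 21.2 and Q = 42.4: ½·(42.4 − 21.2)·(180 − 127) = 561.8.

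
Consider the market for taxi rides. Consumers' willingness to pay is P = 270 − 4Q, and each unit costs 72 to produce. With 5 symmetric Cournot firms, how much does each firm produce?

q_i = 8.25

Cournot with 5 identical firms: the symmetric best-response condition is 270 − 24q = 72. Each firm produces q = 8.25, total output Q = 41.25, price P = 105.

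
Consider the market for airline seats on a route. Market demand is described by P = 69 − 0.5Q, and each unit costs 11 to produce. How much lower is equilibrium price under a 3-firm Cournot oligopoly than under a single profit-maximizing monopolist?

Equilibrium price falls by 14.5

The monopolist equates marginal revenue to marginal cost: 69 − Q = 11, so Q = 58. From demand, P = 40.
With 3 symmetric Cournot firms, each firm's FOC gives 69 − 2q = 11, so q = 29, Q = 3·29 = 87, and P = 25.5.
Change in equilibrium price: 25.5 − 40 = −14.5.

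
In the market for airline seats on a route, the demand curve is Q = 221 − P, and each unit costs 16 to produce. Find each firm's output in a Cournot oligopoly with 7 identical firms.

q_i = 25.625

Inverting demand: P = 221 − Q.
With 7 symmetric Cournot firms, each firm's FOC gives 221 − 8q = 16, so q = 25.625, Q = 7·25.625 = 179.375, and P = 41.625.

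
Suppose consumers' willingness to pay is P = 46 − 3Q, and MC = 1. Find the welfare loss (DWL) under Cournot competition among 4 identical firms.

DWL = 13.5

Perfect competition: P = MC = 1, so 46 − 3Q = 1 and Q = 15.
Cournot with 4 identical firms: the symmetric best-response condition is 46 − 15q = 1. Each firm produces q = 3, total output Q = 12, price P = 10.
DWL is the triangle between Q = 12 and Q = 15: ½·(15 − 12)·(10 − 1) = 13.5.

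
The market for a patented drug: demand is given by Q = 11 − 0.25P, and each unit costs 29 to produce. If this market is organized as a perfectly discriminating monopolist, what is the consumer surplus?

CS = 0

Inverting demand: P = 44 − 4Q.
With perfect price discrimination, output is the efficient level Q = 3.75 (where demand meets MC), but every buyer pays their willingness to pay: CS = 0 and PS = total surplus.
CS = 0.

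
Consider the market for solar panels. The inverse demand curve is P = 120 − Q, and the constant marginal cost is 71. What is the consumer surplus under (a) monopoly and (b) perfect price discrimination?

Monopoly: CS = 300.125; Perfect PD: CS = 0

The monopolist equates marginal revenue to marginal cost: 120 − 2Q = 71, so Q = 24.5. From demand, P = 95.5.
CS = ½·(120 − 95.5)·24.5 = 300.125.
Under first-degree price discrimination the firm charges each unit its demand price and produces up to where P = MC, i.e. Q = 49. Consumer surplus is zero; producer surplus equals total surplus.
CS = 0.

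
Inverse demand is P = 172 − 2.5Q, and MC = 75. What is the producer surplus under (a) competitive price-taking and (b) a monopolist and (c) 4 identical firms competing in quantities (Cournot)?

Under competition P = MC = 75, so Q = (172 − 75)/2.5 = 38.8.
PS = (75 − 75)·38.8 = 0.
A monopolist chooses Q where MR = MC. MR = 172 − 5Q; setting this equal to 75 gives Q = 19.4 and P = 123.5.
PS = (123.5 − 75)·19.4 = 940.9.
With 4 symmetric Cournot firms, each firm's FOC gives 172 − 12.5q = 75, so q = 7.76, Q = 4·7.76 = 31.04, and P = 94.4.
PS = (94.4 − 75)·31.04 = 602.176.

Competition: PS = 0; Monopoly: PS = 940.9; Cournot: PS = 602.176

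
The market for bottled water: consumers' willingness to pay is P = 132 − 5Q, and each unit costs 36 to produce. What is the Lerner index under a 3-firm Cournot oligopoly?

Lerner index = 0.4

Cournot with 3 identical firms: the symmetric best-response condition is 132 − 20q = 36. Each firm produces q = 4.8, total output Q = 14.4, price P = 60.
Lerner index = (P − MC)/P = (60 − 36)/60 = 0.4.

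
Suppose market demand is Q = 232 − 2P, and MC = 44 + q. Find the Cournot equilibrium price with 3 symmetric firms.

P = 80

Inverting demand: P = 116 − 0.5Q.
With 3 symmetric Cournot firms, each firm's FOC gives 116 − 2q = 44 + q, so q = 24, Q = 3·24 = 72, and P = 80.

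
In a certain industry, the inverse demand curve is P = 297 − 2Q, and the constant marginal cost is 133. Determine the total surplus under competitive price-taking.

TS = 6724

Competitive firms price at marginal cost: P = 133, giving Q = 82.
CS = ½·(297 − 133)·82 = 6724; PS = (133 − 133)·82 = 0; TS = 6724.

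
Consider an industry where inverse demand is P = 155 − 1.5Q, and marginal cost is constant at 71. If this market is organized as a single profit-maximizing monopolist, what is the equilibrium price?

P = 113

Monopoly sets MR = MC: 155 − 3Q = 71 ⇒ Q = 28, P = 155 − 1.5·28 = 113.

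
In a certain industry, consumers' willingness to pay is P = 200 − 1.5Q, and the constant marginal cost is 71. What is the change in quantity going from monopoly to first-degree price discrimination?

Quantity rises by 43

A monopolist chooses Q where MR = MC. MR = 200 − 3Q; setting this equal to 71 gives Q = 43 and P = 135.5.
A perfectly discriminating monopolist sells every unit with P(Q) ≥ MC(Q), so output equals the competitive quantity Q = 86. Each buyer pays their reservation price, so CS = 0 and the firm captures all surplus.
Change in quantity: 86 − 43 = 43.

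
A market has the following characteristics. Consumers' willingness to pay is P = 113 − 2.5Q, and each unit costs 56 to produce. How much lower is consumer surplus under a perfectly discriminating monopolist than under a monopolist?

Consumer surplus falls by 162.45

The monopolist equates marginal revenue to marginal cost: 113 − 5Q = 56, so Q = 11.4. From demand, P = 84.5.
CS = ½·(113 − 84.5)·11.4 = 162.45.
With perfect price discrimination, output is the efficient level Q = 22.8 (where demand meets MC), but every buyer pays their willingness to pay: CS = 0 and PS = total surplus.
CS = 0.
Change in consumer surplus: 0 − 162.45 = −162.45.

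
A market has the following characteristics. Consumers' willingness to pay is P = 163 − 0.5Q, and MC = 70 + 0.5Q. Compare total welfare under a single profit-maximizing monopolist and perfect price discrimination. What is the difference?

Total welfare rises by 480.5

Monopoly sets MR = MC: 163 − Q = 70 + 0.5Q ⇒ Q = 62, P = 163 − 0.5·62 = 132.
CS = ½·(163 − 132)·62 = 961; PS = (132·62 − 70·62 − ½·0.5·62²) = 2883; TS = 3844.
With perfect price discrimination, output is the efficient level Q = 93 (where demand meets MC), but every buyer pays their willingness to pay: CS = 0 and PS = total surplus.
TS = 4324.5 (equal to competitive TS).
Change in total welfare: 4324.5 − 3844 = 480.5.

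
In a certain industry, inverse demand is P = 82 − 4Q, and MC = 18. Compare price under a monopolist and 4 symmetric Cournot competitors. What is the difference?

Price falls by 19.2

A monopolist chooses Q where MR = MC. MR = 82 − 8Q; setting this equal to 18 gives Q = 8 and P = 50.
Cournot with 4 identical firms: the symmetric best-response condition is 82 − 20q = 18. Each firm produces q = 3.2, total output Q = 12.8, price P = 30.8.
Change in price: 30.8 − 50 = −19.2.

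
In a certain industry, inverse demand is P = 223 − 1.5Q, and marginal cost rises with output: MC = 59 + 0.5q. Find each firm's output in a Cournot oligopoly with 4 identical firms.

q_i = 20.5

In a 4-firm Cournot equilibrium, symmetry and the first-order condition give q = (223 − 59)/(8) = 20.5. So Q = 82 and P = 100.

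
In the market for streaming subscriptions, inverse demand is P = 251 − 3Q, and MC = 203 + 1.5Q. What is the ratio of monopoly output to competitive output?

The monopolist equates marginal revenue to marginal cost: 251 − 6Q = 203 + 1.5Q, so Q = 6.4. From demand, P = 231.8.
Competitive equilibrium sets price equal to marginal cost: 251 − 3Q = 203 + 1.5Q, so Q = 32/3 and P = 219.
Ratio Q_m/Q_c = 6.4/(32/3) = 0.6.

Q_m/Q_c = 0.6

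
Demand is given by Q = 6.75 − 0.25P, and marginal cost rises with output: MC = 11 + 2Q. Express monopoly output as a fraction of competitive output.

Q_m/Q_c = 0.6

Inverting demand: P = 27 − 4Q.
A monopolist chooses Q where MR = MC. MR = 27 − 8Q; setting this equal to 11 + 2Q gives Q = 1.6 and P = 20.6.
Under competition P = MC: 27 − 4Q = 11 + 2Q ⇒ Q = 8/3, P = 49/3.
Ratio Q_m/Q_c = 1.6/(8/3) = 0.6.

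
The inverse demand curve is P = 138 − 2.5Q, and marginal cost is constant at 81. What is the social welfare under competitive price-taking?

TS = 649.8

Perfect competition: P = MC = 81, so 138 − 2.5Q = 81 and Q = 22.8.
CS = ½·(138 − 81)·22.8 = 649.8; PS = (81 − 81)·22.8 = 0; TS = 649.8.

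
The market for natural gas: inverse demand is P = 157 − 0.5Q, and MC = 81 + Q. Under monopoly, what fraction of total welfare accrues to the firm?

Monopoly sets MR = MC: 157 − Q = 81 + Q ⇒ Q = 38, P = 157 − 0.5·38 = 138.
CS = ½·(157 − 138)·38 = 361.
PS = P·Q − VC(Q) = 138·38 − (81·38 + ½·1·38²) = 1444.
Share captured = PS/TS = 1444/1805 = 0.8.

PS/TS = 0.8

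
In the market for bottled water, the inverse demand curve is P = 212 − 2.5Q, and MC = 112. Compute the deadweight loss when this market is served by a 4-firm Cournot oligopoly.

DWL = 80

Competitive firms price at marginal cost: P = 112, giving Q = 40.
In a 4-firm Cournot equilibrium, symmetry and the first-order condition give q = (212 − 112)/(12.5) = 8. So Q = 32 and P = 132.
DWL is the triangle between Q = 32 and Q = 40: ½·(40 − 32)·(132 − 112) = 80.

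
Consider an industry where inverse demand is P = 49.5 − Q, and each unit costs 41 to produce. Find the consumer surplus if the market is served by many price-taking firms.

CS = 36.125

Perfect competition: P = MC = 41, so 49.5 − Q = 41 and Q = 8.5.
CS = ½·(49.5 − 41)·8.5 = 36.125.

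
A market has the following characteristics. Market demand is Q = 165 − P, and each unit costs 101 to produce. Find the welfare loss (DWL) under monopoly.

DWL = 512

Inverting demand: P = 165 − Q.
Competitive firms price at marginal cost: P = 101, giving Q = 64.
The monopolist equates marginal revenue to marginal cost: 165 − 2Q = 101, so Q = 32. From demand, P = 133.
DWL is the triangle between Q = 32 and Q = 64: ½·(64 − 32)·(133 − 101) = 512.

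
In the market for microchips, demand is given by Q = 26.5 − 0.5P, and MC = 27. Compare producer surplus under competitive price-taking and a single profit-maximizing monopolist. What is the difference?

Inverting demand: P = 53 − 2Q.
Perfect competition: P = MC = 27, so 53 − 2Q = 27 and Q = 13.
PS = (27 − 27)·13 = 0.
A monopolist chooses Q where MR = MC. MR = 53 − 4Q; setting this equal to 27 gives Q = 6.5 and P = 40.
PS = (40 − 27)·6.5 = 84.5.
Change in producer surplus: 84.5 − 0 = 84.5.

Producer surplus rises by 84.5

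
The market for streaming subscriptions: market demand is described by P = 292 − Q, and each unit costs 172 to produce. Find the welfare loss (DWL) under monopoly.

DWL = 1800

Competitive firms price at marginal cost: P = 172, giving Q = 120.
Monopoly sets MR = MC: 292 − 2Q = 172 ⇒ Q = 60, P = 292 − 60 = 232.
DWL is the triangle between Q = 60 and Q = 120: ½·(120 − 60)·(232 − 172) = 1800.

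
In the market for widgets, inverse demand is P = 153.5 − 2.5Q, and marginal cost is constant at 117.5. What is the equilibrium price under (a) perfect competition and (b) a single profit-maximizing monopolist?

Competition: P = 117.5; Monopoly: P = 135.5

Competitive firms price at marginal cost: P = 117.5, giving Q = 14.4.
A monopolist chooses Q where MR = MC. MR = 153.5 − 5Q; setting this equal to 117.5 gives Q = 7.2 and P = 135.5.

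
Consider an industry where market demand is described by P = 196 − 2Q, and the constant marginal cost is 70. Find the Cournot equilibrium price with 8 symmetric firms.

P = 84

Cournot with 8 identical firms: the symmetric best-response condition is 196 − 18q = 70. Each firm produces q = 7, total output Q = 56, price P = 84.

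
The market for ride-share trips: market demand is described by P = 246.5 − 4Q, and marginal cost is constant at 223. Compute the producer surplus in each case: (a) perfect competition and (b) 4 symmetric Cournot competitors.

Competition: PS = 0; Cournot: PS = 22.09

Perfect competition: P = MC = 223, so 246.5 − 4Q = 223 and Q = 5.875.
PS = (223 − 223)·5.875 = 0.
In a 4-firm Cournot equilibrium, symmetry and the first-order condition give q = (246.5 − 223)/(20) = 1.175. So Q = 4.7 and P = 227.7.
PS = (227.7 − 223)·4.7 = 22.09.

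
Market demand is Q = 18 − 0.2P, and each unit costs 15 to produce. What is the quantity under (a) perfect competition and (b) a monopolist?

Inverting demand: P = 90 − 5Q.
Perfect competition: P = MC = 15, so 90 − 5Q = 15 and Q = 15.
A monopolist chooses Q where MR = MC. MR = 90 − 10Q; setting this equal to 15 gives Q = 7.5 and P = 52.5.

Competition: Q = 15; Monopoly: Q = 7.5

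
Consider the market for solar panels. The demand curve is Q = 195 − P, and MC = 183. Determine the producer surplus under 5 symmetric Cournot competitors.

Inverting demand: P = 195 − Q.
Cournot with 5 identical firms: the symmetric best-response condition is 195 − 6q = 183. Each firm produces q = 2, total output Q = 10, price P = 185.
PS = (185 − 183)·10 = 20.

PS = 20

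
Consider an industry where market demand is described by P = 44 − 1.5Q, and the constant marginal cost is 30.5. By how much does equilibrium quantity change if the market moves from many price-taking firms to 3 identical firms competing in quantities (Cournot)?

Q falls by 2.25

Perfect competition: P = MC = 30.5, so 44 − 1.5Q = 30.5 and Q = 9.
In a 3-firm Cournot equilibrium, symmetry and the first-order condition give q = (44 − 30.5)/(6) = 2.25. So Q = 6.75 and P = 33.875.
Change in equilibrium quantity: 6.75 − 9 = −2.25.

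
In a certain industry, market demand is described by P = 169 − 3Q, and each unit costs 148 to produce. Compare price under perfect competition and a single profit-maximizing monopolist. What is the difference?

Under competition P = MC = 148, so Q = (169 − 148)/3 = 7.
The monopolist equates marginal revenue to marginal cost: 169 − 6Q = 148, so Q = 3.5. From demand, P = 158.5.
Change in price: 158.5 − 148 = 10.5.

P rises by 10.5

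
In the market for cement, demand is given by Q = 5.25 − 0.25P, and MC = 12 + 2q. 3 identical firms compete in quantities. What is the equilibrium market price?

Inverting demand: P = 21 − 4Q.
In a 3-firm Cournot equilibrium, symmetry and the first-order condition give q = (21 − 12)/(18) = 0.5. So Q = 1.5 and P = 15.

P = 15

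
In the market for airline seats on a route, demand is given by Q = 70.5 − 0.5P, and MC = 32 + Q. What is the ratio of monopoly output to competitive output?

Q_m/Q_c = 0.6

Inverting demand: P = 141 − 2Q.
A monopolist chooses Q where MR = MC. MR = 141 − 4Q; setting this equal to 32 + Q gives Q = 21.8 and P = 97.4.
Under competition P = MC: 141 − 2Q = 32 + Q ⇒ Q = 109/3, P = 205/3.
Ratio Q_m/Q_c = 21.8/(109/3) = 0.6.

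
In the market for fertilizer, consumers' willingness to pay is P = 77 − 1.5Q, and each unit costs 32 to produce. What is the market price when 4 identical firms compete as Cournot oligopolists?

Cournot with 4 identical firms: the symmetric best-response condition is 77 − 7.5q = 32. Each firm produces q = 6, total output Q = 24, price P = 41.

P = 41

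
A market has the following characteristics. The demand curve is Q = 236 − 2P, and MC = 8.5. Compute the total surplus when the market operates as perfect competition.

TS = 11990.25

Inverting demand: P = 118 − 0.5Q.
Competitive firms price at marginal cost: P = 8.5, giving Q = 219.
CS = ½·(118 − 8.5)·219 = 11990.25; PS = (8.5 − 8.5)·219 = 0; TS = 11990.25.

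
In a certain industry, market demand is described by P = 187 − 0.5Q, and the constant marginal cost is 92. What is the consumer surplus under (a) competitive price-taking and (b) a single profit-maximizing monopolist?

Under competition P = MC = 92, so Q = (187 − 92)/0.5 = 190.
CS = ½·(187 − 92)·190 = 9025.
A monopolist chooses Q where MR = MC. MR = 187 − Q; setting this equal to 92 gives Q = 95 and P = 139.5.
CS = ½·(187 − 139.5)·95 = 2256.25.

Competition: CS = 9025; Monopoly: CS = 2256.25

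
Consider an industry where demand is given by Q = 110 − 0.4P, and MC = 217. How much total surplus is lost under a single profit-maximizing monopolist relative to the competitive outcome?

DWL = 168.2

Inverting demand: P = 275 − 2.5Q.
Perfect competition: P = MC = 217, so 275 − 2.5Q = 217 and Q = 23.2.
Monopoly sets MR = MC: 275 − 5Q = 217 ⇒ Q = 11.6, P = 275 − 2.5·11.6 = 246.
DWL is the triangle between Q = 11.6 and Q = 23.2: ½·(23.2 − 11.6)·(246 − 217) = 168.2.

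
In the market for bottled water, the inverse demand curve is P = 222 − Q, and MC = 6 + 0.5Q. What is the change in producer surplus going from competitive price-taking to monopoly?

Producer surplus rises by 4147.2

Competitive equilibrium sets price equal to marginal cost: 222 − Q = 6 + 0.5Q, so Q = 144 and P = 78.
PS = P·Q − VC(Q) = 78·144 − (6·144 + ½·0.5·144²) = 5184.
A monopolist chooses Q where MR = MC. MR = 222 − 2Q; setting this equal to 6 + 0.5Q gives Q = 86.4 and P = 135.6.
PS = P·Q − VC(Q) = 135.6·86.4 − (6·86.4 + ½·0.5·86.4²) = 9331.2.
Change in producer surplus: 9331.2 − 5184 = 4147.2.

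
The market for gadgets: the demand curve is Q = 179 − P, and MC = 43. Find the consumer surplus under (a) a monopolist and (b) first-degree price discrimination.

Inverting demand: P = 179 − Q.
A monopolist chooses Q where MR = MC. MR = 179 − 2Q; setting this equal to 43 gives Q = 68 and P = 111.
CS = ½·(179 − 111)·68 = 2312.
Under first-degree price discrimination the firm charges each unit its demand price and produces up to where P = MC, i.e. Q = 136. Consumer surplus is zero; producer surplus equals total surplus.
CS = 0.

Monopoly: CS = 2312; Perfect PD: CS = 0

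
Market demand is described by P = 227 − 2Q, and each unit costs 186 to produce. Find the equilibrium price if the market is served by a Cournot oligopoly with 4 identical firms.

In a 4-firm Cournot equilibrium, symmetry and the first-order condition give q = (227 − 186)/(10) = 4.1. So Q = 16.4 and P = 194.2.

P = 194.2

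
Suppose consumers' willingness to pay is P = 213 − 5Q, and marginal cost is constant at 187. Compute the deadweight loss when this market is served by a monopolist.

DWL = 16.9

Under competition P = MC = 187, so Q = (213 − 187)/5 = 5.2.
A monopolist chooses Q where MR = MC. MR = 213 − 10Q; setting this equal to 187 gives Q = 2.6 and P = 200.
DWL is the triangle between Q = 2.6 and Q = 5.2: ½·(5.2 − 2.6)·(200 − 187) = 16.9.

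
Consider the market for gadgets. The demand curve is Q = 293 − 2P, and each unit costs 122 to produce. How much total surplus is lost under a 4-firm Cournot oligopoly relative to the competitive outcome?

DWL = 24.01

Inverting demand: P = 146.5 − 0.5Q.
Under competition P = MC = 122, so Q = (146.5 − 122)/0.5 = 49.
With 4 symmetric Cournot firms, each firm's FOC gives 146.5 − 2.5q = 122, so q = 9.8, Q = 4·9.8 = 39.2, and P = 126.9.
DWL is the triangle between Q = 39.2 and Q = 49: ½·(49 − 39.2)·(126.9 − 122) = 24.01.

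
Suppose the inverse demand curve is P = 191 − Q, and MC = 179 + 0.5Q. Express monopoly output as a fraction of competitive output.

Q_m/Q_c = 0.6

A monopolist chooses Q where MR = MC. MR = 191 − 2Q; setting this equal to 179 + 0.5Q gives Q = 4.8 and P = 186.2.
Competitive equilibrium sets price equal to marginal cost: 191 − Q = 179 + 0.5Q, so Q = 8 and P = 183.
Ratio Q_m/Q_c = 4.8/8 = 0.6.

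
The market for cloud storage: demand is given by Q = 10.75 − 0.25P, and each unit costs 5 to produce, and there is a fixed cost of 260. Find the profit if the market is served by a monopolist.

Profit = −169.75

Inverting demand: P = 43 − 4Q.
The monopolist equates marginal revenue to marginal cost: 43 − 8Q = 5, so Q = 4.75. From demand, P = 24.
Profit = (24 − 5)·4.75 − 260 = −169.75.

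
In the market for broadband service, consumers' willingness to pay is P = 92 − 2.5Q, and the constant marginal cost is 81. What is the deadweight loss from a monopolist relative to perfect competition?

DWL = 6.05

Competitive firms price at marginal cost: P = 81, giving Q = 4.4.
A monopolist chooses Q where MR = MC. MR = 92 − 5Q; setting this equal to 81 gives Q = 2.2 and P = 86.5.
DWL is the triangle between Q = 2.2 and Q = 4.4: ½·(4.4 − 2.2)·(86.5 − 81) = 6.05.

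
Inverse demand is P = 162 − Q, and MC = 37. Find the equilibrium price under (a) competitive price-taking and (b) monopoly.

Under competition P = MC = 37, so Q = (162 − 37)/1 = 125.
The monopolist equates marginal revenue to marginal cost: 162 − 2Q = 37, so Q = 62.5. From demand, P = 99.5.

Competition: P = 37; Monopoly: P = 99.5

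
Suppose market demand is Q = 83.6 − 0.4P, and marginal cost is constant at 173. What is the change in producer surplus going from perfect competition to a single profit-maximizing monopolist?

Inverting demand: P = 209 − 2.5Q.
Competitive firms price at marginal cost: P = 173, giving Q = 14.4.
PS = (173 − 173)·14.4 = 0.
Monopoly sets MR = MC: 209 − 5Q = 173 ⇒ Q = 7.2, P = 209 − 2.5·7.2 = 191.
PS = (191 − 173)·7.2 = 129.6.
Change in producer surplus: 129.6 − 0 = 129.6.

Producer surplus rises by 129.6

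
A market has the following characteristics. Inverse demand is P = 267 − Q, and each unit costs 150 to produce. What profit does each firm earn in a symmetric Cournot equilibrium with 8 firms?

Cournot with 8 identical firms: the symmetric best-response condition is 267 − 9q = 150. Each firm produces q = 13, total output Q = 104, price P = 163.
Each firm's profit = (163 − 150)·13 = 169.

π_i = 169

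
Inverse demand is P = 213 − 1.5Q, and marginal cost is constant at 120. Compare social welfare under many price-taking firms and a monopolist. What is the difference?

TS falls by 720.75

Competitive firms price at marginal cost: P = 120, giving Q = 62.
CS = ½·(213 − 120)·62 = 2883; PS = (120 − 120)·62 = 0; TS = 2883.
Monopoly sets MR = MC: 213 − 3Q = 120 ⇒ Q = 31, P = 213 − 1.5·31 = 166.5.
CS = ½·(213 − 166.5)·31 = 720.75; PS = (166.5 − 120)·31 = 1441.5; TS = 2162.25.
Change in social welfare: 2162.25 − 2883 = −720.75.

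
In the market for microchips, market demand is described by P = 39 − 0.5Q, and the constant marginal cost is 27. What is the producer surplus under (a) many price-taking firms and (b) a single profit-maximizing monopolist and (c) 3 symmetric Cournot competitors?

Competition: PS = 0; Monopoly: PS = 72; Cournot: PS = 54

Under competition P = MC = 27, so Q = (39 − 27)/0.5 = 24.
PS = (27 − 27)·24 = 0.
Monopoly sets MR = MC: 39 − Q = 27 ⇒ Q = 12, P = 39 − 0.5·12 = 33.
PS = (33 − 27)·12 = 72.
With 3 symmetric Cournot firms, each firm's FOC gives 39 − 2q = 27, so q = 6, Q = 3·6 = 18, and P = 30.
PS = (30 − 27)·18 = 54.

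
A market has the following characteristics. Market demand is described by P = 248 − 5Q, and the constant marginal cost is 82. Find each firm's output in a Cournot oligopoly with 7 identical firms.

With 7 symmetric Cournot firms, each firm's FOC gives 248 − 40q = 82, so q = 4.15, Q = 7·4.15 = 29.05, and P = 102.75.

q_i = 4.15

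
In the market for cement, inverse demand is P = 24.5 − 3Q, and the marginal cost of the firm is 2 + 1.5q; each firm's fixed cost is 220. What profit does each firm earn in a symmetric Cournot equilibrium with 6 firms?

With 6 symmetric Cournot firms, each firm's FOC gives 24.5 − 21q = 2 + 1.5q, so q = 1, Q = 6·1 = 6, and P = 6.5.
Each firm's profit = 6.5·1 − (2·1 + ½·1.5·1²) − 220 = −216.25.

π_i = −216.25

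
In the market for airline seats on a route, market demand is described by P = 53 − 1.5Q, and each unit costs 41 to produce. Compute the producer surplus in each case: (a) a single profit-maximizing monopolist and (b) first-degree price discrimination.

Monopoly: PS = 24; Perfect PD: PS = 48

Monopoly sets MR = MC: 53 − 3Q = 41 ⇒ Q = 4, P = 53 − 1.5·4 = 47.
PS = (47 − 41)·4 = 24.
A perfectly discriminating monopolist sells every unit with P(Q) ≥ MC(Q), so output equals the competitive quantity Q = 8. Each buyer pays their reservation price, so CS = 0 and the firm captures all surplus.
PS = ½·(53 − 41)·8 = 48.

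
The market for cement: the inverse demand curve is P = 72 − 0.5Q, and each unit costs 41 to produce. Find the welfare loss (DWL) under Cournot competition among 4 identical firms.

DWL = 38.44

Competitive firms price at marginal cost: P = 41, giving Q = 62.
In a 4-firm Cournot equilibrium, symmetry and the first-order condition give q = (72 − 41)/(2.5) = 12.4. So Q = 49.6 and P = 47.2.
DWL is the triangle between Q = 49.6 and Q = 62: ½·(62 − 49.6)·(47.2 − 41) = 38.44.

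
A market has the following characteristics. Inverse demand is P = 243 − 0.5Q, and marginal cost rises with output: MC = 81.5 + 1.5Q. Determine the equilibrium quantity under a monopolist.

The monopolist equates marginal revenue to marginal cost: 243 − Q = 81.5 + 1.5Q, so Q = 64.6. From demand, P = 210.7.

Q = 64.6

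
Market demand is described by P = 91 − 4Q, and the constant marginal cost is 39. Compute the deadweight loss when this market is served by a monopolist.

DWL = 84.5

Competitive firms price at marginal cost: P = 39, giving Q = 13.
A monopolist chooses Q where MR = MC. MR = 91 − 8Q; setting this equal to 39 gives Q = 6.5 and P = 65.
DWL is the triangle between Q = 6.5 and Q = 13: ½·(13 − 6.5)·(65 − 39) = 84.5.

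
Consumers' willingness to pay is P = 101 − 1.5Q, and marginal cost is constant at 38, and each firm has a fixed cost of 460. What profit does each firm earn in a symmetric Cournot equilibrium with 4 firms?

In a 4-firm Cournot equilibrium, symmetry and the first-order condition give q = (101 − 38)/(7.5) = 8.4. So Q = 33.6 and P = 50.6.
Each firm's profit = (50.6 − 38)·8.4 − 460 = −354.16.

π_i = −354.16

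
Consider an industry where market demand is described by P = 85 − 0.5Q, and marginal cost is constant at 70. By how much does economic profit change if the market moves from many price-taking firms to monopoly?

Economic profit rises by 112.5

Perfect competition: P = MC = 70, so 85 − 0.5Q = 70 and Q = 30.
Profit = (70 − 70)·30 = 0.
A monopolist chooses Q where MR = MC. MR = 85 − Q; setting this equal to 70 gives Q = 15 and P = 77.5.
Profit = (77.5 − 70)·15 = 112.5.
Change in economic profit: 112.5 − 0 = 112.5.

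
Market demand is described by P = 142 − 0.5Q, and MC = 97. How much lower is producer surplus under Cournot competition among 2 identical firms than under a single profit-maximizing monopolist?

A monopolist chooses Q where MR = MC. MR = 142 − Q; setting this equal to 97 gives Q = 45 and P = 119.5.
PS = (119.5 − 97)·45 = 1012.5.
Cournot with 2 identical firms: the symmetric best-response condition is 142 − 1.5q = 97. Each firm produces q = 30, total output Q = 60, price P = 112.
PS = (112 − 97)·60 = 900.
Change in producer surplus: 900 − 1012.5 = −112.5.

Producer surplus falls by 112.5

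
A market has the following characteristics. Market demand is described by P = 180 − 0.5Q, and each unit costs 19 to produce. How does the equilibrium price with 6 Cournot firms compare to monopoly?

Cournot: P = 42; Monopoly: P = 99.5

With 6 symmetric Cournot firms, each firm's FOC gives 180 − 3.5q = 19, so q = 46, Q = 6·46 = 276, and P = 42.
Monopoly sets MR = MC: 180 − Q = 19 ⇒ Q = 161, P = 180 − 0.5·161 = 99.5.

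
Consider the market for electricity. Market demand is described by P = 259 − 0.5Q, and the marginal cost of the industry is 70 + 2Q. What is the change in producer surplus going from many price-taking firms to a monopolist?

Producer surplus rises by 238.14

Competitive equilibrium sets price equal to marginal cost: 259 − 0.5Q = 70 + 2Q, so Q = 75.6 and P = 221.2.
PS = P·Q − VC(Q) = 221.2·75.6 − (70·75.6 + ½·2·75.6²) = 5715.36.
The monopolist equates marginal revenue to marginal cost: 259 − Q = 70 + 2Q, so Q = 63. From demand, P = 227.5.
PS = P·Q − VC(Q) = 227.5·63 − (70·63 + ½·2·63²) = 5953.5.
Change in producer surplus: 5953.5 − 5715.36 = 238.14.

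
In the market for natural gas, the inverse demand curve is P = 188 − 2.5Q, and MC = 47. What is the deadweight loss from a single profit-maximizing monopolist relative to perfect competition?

DWL = 994.05

Competitive firms price at marginal cost: P = 47, giving Q = 56.4.
The monopolist equates marginal revenue to marginal cost: 188 − 5Q = 47, so Q = 28.2. From demand, P = 117.5.
DWL is the triangle between Q = 28.2 and Q = 56.4: ½·(56.4 − 28.2)·(117.5 − 47) = 994.05.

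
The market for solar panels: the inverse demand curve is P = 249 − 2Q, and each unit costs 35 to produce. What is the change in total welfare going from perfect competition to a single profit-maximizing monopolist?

Under competition P = MC = 35, so Q = (249 − 35)/2 = 107.
CS = ½·(249 − 35)·107 = 11449; PS = (35 − 35)·107 = 0; TS = 11449.
Monopoly sets MR = MC: 249 − 4Q = 35 ⇒ Q = 53.5, P = 249 − 2·53.5 = 142.
CS = ½·(249 − 142)·53.5 = 2862.25; PS = (142 − 35)·53.5 = 5724.5; TS = 8586.75.
Change in total welfare: 8586.75 − 11449 = −2862.25.

TS falls by 2862.25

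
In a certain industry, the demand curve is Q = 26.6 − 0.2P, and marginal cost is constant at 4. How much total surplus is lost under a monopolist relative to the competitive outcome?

DWL = 416.025

Inverting demand: P = 133 − 5Q.
Under competition P = MC = 4, so Q = (133 − 4)/5 = 25.8.
A monopolist chooses Q where MR = MC. MR = 133 − 10Q; setting this equal to 4 gives Q = 12.9 and P = 68.5.
DWL is the triangle between Q = 12.9 and Q = 25.8: ½·(25.8 − 12.9)·(68.5 − 4) = 416.025.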